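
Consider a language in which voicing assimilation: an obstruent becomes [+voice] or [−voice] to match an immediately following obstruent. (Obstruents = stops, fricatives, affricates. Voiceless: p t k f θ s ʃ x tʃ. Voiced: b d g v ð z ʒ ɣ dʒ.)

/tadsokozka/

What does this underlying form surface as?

/d/ before /s/ (voiceless) → [t]
/z/ before /k/ (voiceless) → [s]

[tatsokoska]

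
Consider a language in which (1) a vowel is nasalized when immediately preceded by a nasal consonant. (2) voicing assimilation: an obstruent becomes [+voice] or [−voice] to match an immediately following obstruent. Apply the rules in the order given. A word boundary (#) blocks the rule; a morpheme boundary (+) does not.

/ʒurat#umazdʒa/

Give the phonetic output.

[ʒurat#umãzdʒa]

Rule 1: /a/ after nasal /m/ → [ã]
After rule 1: ʒurat#umãzdʒa
Rule 2: no segment meets the rule's conditions; no change.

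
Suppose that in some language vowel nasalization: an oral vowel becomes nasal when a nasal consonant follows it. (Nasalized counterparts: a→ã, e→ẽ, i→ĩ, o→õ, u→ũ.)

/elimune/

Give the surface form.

/i/ before nasal /m/ → [ĩ]
/u/ before nasal /n/ → [ũ]

[elĩmũne]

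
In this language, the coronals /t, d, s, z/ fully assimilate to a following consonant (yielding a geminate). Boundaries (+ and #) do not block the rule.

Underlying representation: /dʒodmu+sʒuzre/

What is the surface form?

/d/ before /m/ → [m] (total assimilation)
/s/ before /ʒ/ → [ʒ] (total assimilation)
/z/ before /r/ → [r] (total assimilation)

[dʒommu+ʒʒurre]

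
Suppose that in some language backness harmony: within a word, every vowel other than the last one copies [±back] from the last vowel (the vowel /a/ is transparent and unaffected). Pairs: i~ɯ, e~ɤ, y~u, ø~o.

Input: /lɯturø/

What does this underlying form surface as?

/ɯ/ harmonizes with /ø/ ([-back]) → [i]
/u/ harmonizes with /ø/ ([-back]) → [y]

[lityrø]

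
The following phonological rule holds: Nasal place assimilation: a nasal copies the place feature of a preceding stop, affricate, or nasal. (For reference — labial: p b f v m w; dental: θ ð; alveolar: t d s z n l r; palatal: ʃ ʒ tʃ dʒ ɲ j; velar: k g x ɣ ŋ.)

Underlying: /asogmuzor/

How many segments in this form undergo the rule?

1

/m/ after /g/ (velar) → [ŋ]
1 segment changes.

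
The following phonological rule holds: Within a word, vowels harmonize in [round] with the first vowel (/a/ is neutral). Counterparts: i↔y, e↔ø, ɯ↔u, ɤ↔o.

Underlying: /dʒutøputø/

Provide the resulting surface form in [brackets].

no segment meets the rule's conditions; no change.

[dʒutøputø]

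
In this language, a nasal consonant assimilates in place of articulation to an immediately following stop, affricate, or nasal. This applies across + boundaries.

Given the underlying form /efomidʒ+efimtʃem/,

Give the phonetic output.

/m/ before /tʃ/ (palatal) → [ɲ]

[efomidʒ+efiɲtʃem]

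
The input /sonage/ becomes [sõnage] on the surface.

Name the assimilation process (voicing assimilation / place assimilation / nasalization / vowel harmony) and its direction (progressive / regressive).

/o/→[õ].
Each target copies a feature from the following segment, so the direction is regressive.

nasalization, regressive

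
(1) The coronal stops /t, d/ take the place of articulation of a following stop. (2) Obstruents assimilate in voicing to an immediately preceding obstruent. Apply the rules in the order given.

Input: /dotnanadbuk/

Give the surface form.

[dotnanabbuk]

Rule 1: /d/ before /b/ (labial) → [b]
After rule 1: dotnanabbuk
Rule 2: no segment meets the rule's conditions; no change.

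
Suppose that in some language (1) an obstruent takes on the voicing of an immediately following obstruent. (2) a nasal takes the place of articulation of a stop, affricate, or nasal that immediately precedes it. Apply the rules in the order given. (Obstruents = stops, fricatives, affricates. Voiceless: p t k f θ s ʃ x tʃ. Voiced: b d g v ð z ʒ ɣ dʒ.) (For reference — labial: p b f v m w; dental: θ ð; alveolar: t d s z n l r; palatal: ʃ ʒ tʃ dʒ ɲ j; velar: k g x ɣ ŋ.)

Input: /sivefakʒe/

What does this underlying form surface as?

[sivefagʒe]

Rule 1: /k/ before /ʒ/ (voiced) → [g]
After rule 1: sivefagʒe
Rule 2: no segment meets the rule's conditions; no change.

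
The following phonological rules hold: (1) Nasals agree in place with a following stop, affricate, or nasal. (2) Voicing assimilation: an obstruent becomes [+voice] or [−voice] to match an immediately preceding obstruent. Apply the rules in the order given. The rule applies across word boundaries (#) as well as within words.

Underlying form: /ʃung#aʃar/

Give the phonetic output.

Rule 1: /n/ before /g/ (velar) → [ŋ]
After rule 1: ʃuŋg#aʃar
Rule 2: no segment meets the rule's conditions; no change.

[ʃuŋg#aʃar]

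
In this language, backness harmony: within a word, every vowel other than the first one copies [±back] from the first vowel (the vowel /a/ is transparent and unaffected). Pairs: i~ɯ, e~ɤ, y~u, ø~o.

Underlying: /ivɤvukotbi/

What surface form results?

/ɤ/ harmonizes with /i/ ([-back]) → [e]
/u/ harmonizes with /i/ ([-back]) → [y]
/o/ harmonizes with /i/ ([-back]) → [ø]

[ivevykøtbi]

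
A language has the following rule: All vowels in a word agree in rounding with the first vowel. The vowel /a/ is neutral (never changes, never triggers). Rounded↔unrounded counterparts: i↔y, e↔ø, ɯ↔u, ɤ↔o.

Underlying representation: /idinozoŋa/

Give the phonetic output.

/o/ harmonizes with /i/ ([-round]) → [ɤ]
/o/ harmonizes with /i/ ([-round]) → [ɤ]

[idinɤzɤŋa]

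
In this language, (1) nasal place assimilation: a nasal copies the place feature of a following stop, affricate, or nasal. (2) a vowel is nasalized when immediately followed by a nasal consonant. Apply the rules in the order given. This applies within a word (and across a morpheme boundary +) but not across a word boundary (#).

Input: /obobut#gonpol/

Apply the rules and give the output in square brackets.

Rule 1: /n/ before /p/ (labial) → [m]
After rule 1: obobut#gompol
Rule 2: /o/ before nasal /m/ → [õ]

[obobut#gõmpol]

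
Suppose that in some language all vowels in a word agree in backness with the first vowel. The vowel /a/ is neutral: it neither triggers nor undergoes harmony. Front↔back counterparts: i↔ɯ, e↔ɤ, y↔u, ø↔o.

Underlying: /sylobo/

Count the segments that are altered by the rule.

/o/ harmonizes with /y/ ([-back]) → [ø]
/o/ harmonizes with /y/ ([-back]) → [ø]
2 segments change.

2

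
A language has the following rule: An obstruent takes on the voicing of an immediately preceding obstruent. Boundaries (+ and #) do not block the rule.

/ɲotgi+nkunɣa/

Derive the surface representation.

/g/ after /t/ (voiceless) → [k]

[ɲotki+nkunɣa]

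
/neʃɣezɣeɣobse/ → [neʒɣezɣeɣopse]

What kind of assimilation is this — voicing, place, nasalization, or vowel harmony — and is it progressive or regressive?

/ʃ/→[ʒ] /b/→[p].
Each target copies a feature from the following segment, so the direction is regressive.

voicing assimilation, regressive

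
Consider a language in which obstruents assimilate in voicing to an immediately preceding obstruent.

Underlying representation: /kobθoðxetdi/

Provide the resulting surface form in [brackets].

[kobðoðɣetti]

/θ/ after /b/ (voiced) → [ð]
/x/ after /ð/ (voiced) → [ɣ]
/d/ after /t/ (voiceless) → [t]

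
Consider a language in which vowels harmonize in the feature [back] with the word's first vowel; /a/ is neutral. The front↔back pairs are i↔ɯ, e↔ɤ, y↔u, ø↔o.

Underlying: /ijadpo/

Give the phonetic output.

[ijadpø]

/o/ harmonizes with /i/ ([-back]) → [ø]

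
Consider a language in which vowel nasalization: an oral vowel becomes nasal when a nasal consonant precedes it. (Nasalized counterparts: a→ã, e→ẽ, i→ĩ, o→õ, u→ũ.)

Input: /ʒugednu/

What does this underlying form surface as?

/u/ after nasal /n/ → [ũ]

[ʒugednũ]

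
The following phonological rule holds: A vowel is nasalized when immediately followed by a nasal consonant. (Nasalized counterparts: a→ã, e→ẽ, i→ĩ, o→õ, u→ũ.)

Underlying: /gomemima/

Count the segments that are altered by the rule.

3

/o/ before nasal /m/ → [õ]
/e/ before nasal /m/ → [ẽ]
/i/ before nasal /m/ → [ĩ]
3 segments change.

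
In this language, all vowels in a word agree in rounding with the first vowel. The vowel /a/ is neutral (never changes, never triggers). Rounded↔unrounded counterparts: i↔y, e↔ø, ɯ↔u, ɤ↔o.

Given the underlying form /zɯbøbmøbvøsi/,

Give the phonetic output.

/ø/ harmonizes with /ɯ/ ([-round]) → [e]
/ø/ harmonizes with /ɯ/ ([-round]) → [e]
/ø/ harmonizes with /ɯ/ ([-round]) → [e]

[zɯbebmebvesi]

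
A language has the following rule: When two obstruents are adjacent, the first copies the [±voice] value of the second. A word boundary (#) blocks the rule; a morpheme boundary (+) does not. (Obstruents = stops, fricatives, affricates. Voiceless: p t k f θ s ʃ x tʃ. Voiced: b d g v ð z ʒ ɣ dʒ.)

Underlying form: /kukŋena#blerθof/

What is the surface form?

no segment meets the rule's conditions; no change.

[kukŋena#blerθof]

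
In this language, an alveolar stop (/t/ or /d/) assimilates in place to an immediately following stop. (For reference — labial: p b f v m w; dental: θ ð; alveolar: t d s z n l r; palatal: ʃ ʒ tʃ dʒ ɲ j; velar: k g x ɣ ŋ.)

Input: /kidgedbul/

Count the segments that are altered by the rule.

2

/d/ before /g/ (velar) → [g]
/d/ before /b/ (labial) → [b]
2 segments change.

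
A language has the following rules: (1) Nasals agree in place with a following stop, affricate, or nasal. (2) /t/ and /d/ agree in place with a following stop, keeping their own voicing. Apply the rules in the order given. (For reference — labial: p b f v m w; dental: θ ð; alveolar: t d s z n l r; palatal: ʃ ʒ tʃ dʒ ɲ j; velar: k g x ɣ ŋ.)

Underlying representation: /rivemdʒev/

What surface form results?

[riveɲdʒev]

Rule 1: /m/ before /dʒ/ (palatal) → [ɲ]
After rule 1: riveɲdʒev
Rule 2: no segment meets the rule's conditions; no change.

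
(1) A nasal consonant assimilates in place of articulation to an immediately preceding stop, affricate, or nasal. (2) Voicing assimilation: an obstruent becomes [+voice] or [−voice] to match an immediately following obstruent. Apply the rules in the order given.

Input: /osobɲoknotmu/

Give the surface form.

[osobmokŋotnu]

Rule 1: /ɲ/ after /b/ (labial) → [m]
Rule 1: /n/ after /k/ (velar) → [ŋ]
Rule 1: /m/ after /t/ (alveolar) → [n]
After rule 1: osobmokŋotnu
Rule 2: no segment meets the rule's conditions; no change.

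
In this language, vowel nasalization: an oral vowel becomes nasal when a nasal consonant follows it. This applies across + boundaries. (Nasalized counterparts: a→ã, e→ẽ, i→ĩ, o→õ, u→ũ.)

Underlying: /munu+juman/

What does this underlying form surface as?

/u/ before nasal /n/ → [ũ]
/u/ before nasal /m/ → [ũ]
/a/ before nasal /n/ → [ã]

[mũnu+jũmãn]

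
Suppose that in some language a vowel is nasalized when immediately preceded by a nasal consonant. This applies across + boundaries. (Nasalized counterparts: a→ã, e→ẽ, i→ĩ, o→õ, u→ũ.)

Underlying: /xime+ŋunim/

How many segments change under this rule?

/e/ after nasal /m/ → [ẽ]
/u/ after nasal /ŋ/ → [ũ]
/i/ after nasal /n/ → [ĩ]
3 segments change.

3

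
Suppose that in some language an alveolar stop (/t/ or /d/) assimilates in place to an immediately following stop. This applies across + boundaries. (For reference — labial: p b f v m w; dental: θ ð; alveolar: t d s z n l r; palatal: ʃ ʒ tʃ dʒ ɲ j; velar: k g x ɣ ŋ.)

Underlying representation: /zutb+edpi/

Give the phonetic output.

/t/ before /b/ (labial) → [p]
/d/ before /p/ (labial) → [b]

[zupb+ebpi]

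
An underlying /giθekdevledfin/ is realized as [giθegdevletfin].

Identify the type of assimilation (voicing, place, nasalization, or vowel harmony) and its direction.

/k/→[g] /d/→[t].
Each target copies a feature from the following segment, so the direction is regressive.

voicing assimilation, regressive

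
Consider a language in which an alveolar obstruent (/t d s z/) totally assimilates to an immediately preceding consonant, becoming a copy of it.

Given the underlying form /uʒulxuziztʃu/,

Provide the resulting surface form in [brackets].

[uʒulxuziztʃu]

no segment meets the rule's conditions; no change.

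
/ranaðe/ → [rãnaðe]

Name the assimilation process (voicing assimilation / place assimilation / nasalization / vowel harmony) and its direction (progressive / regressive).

nasalization, regressive

/a/→[ã].
Each target copies a feature from the following segment, so the direction is regressive.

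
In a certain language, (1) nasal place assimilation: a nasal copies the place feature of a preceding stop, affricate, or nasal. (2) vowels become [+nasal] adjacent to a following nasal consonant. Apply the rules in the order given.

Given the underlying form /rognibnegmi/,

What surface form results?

[rogŋibmegŋi]

Rule 1: /n/ after /g/ (velar) → [ŋ]
Rule 1: /n/ after /b/ (labial) → [m]
Rule 1: /m/ after /g/ (velar) → [ŋ]
After rule 1: rogŋibmegŋi
Rule 2: no segment meets the rule's conditions; no change.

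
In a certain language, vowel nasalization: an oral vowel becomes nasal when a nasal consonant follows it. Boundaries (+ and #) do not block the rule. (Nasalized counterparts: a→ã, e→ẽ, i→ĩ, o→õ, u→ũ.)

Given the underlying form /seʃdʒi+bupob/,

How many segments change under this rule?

0

No segment meets the rule's conditions.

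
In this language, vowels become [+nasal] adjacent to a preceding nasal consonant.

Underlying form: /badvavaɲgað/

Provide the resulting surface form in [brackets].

[badvavaɲgað]

no segment meets the rule's conditions; no change.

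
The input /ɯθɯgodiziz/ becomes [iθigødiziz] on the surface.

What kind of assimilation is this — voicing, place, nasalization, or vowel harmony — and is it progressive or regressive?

vowel harmony, regressive

/ɯ/→[i] /ɯ/→[i] /o/→[ø].
Vowels agree with the last vowel, so the harmony is regressive.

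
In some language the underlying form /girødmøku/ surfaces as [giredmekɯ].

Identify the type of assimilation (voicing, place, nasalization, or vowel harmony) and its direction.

vowel harmony, progressive

/ø/→[e] /ø/→[e] /u/→[ɯ].
Vowels agree with the first vowel, so the harmony is progressive.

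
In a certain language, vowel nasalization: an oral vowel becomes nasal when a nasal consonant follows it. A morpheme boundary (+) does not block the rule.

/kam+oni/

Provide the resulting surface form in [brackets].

/a/ before nasal /m/ → [ã]
/o/ before nasal /n/ → [õ]

[kãm+õni]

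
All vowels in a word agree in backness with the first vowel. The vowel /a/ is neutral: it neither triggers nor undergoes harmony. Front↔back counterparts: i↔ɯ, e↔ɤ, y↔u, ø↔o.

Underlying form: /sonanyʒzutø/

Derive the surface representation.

/y/ harmonizes with /o/ ([+back]) → [u]
/ø/ harmonizes with /o/ ([+back]) → [o]

[sonanuʒzuto]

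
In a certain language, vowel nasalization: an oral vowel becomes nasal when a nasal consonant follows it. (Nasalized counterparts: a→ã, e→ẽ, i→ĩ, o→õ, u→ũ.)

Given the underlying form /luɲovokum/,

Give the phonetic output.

/u/ before nasal /ɲ/ → [ũ]
/u/ before nasal /m/ → [ũ]

[lũɲovokũm]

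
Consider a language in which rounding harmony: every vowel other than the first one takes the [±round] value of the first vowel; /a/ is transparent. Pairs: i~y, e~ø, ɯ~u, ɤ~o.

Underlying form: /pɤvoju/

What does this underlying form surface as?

[pɤvɤjɯ]

/o/ harmonizes with /ɤ/ ([-round]) → [ɤ]
/u/ harmonizes with /ɤ/ ([-round]) → [ɯ]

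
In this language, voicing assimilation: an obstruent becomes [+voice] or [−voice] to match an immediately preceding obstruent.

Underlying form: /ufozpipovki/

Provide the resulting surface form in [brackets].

/p/ after /z/ (voiced) → [b]
/k/ after /v/ (voiced) → [g]

[ufozbipovgi]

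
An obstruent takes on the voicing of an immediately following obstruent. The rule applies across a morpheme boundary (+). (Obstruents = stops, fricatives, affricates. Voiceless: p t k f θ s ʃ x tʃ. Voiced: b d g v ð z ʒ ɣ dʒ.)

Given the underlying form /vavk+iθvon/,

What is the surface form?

[vafk+iðvon]

/v/ before /k/ (voiceless) → [f]
/θ/ before /v/ (voiced) → [ð]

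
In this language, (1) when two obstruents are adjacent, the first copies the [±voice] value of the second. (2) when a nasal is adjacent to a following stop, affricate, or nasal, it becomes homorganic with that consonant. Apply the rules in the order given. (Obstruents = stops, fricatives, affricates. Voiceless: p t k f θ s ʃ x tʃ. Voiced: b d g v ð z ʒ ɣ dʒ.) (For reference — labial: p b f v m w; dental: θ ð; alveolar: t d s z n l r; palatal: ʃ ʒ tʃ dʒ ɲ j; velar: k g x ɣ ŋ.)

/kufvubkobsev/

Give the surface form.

[kuvvupkopsev]

Rule 1: /f/ before /v/ (voiced) → [v]
Rule 1: /b/ before /k/ (voiceless) → [p]
Rule 1: /b/ before /s/ (voiceless) → [p]
After rule 1: kuvvupkopsev
Rule 2: no segment meets the rule's conditions; no change.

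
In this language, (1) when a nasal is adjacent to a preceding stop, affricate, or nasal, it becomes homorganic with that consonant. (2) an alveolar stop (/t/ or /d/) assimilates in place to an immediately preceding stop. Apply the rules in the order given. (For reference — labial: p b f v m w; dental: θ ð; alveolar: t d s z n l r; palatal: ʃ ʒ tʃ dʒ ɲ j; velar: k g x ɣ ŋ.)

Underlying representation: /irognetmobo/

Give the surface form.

Rule 1: /n/ after /g/ (velar) → [ŋ]
Rule 1: /m/ after /t/ (alveolar) → [n]
After rule 1: irogŋetnobo
Rule 2: no segment meets the rule's conditions; no change.

[irogŋetnobo]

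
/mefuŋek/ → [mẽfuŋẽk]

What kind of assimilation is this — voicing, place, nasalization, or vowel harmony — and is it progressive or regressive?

/e/→[ẽ] /e/→[ẽ].
Each target copies a feature from the preceding segment, so the direction is progressive.

nasalization, progressive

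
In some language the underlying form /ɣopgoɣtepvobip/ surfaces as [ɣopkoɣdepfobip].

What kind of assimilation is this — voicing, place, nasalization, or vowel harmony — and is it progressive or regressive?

/g/→[k] /t/→[d] /v/→[f].
Each target copies a feature from the preceding segment, so the direction is progressive.

voicing assimilation, progressive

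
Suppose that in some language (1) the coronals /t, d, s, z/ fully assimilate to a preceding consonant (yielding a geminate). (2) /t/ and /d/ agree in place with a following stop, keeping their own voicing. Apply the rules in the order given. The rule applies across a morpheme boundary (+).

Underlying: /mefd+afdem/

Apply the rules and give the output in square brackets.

Rule 1: /d/ after /f/ → [f] (total assimilation)
Rule 1: /d/ after /f/ → [f] (total assimilation)
After rule 1: meff+affem
Rule 2: no segment meets the rule's conditions; no change.

[meff+affem]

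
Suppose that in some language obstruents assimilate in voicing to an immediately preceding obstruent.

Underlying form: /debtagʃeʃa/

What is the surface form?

/t/ after /b/ (voiced) → [d]
/ʃ/ after /g/ (voiced) → [ʒ]

[debdagʒeʃa]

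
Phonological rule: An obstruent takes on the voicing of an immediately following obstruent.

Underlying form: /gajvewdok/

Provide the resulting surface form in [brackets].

[gajvewdok]

no segment meets the rule's conditions; no change.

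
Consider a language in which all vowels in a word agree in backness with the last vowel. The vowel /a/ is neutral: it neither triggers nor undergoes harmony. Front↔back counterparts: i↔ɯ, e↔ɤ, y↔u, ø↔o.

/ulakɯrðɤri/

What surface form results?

/u/ harmonizes with /i/ ([-back]) → [y]
/ɯ/ harmonizes with /i/ ([-back]) → [i]
/ɤ/ harmonizes with /i/ ([-back]) → [e]

[ylakirðeri]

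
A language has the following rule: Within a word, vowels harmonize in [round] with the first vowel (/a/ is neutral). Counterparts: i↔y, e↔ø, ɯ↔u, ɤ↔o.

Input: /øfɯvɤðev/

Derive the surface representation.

/ɯ/ harmonizes with /ø/ ([+round]) → [u]
/ɤ/ harmonizes with /ø/ ([+round]) → [o]
/e/ harmonizes with /ø/ ([+round]) → [ø]

[øfuvoðøv]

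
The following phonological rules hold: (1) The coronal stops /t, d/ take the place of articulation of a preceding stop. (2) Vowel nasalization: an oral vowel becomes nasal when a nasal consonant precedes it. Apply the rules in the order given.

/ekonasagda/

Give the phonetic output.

Rule 1: /d/ after /g/ (velar) → [g]
After rule 1: ekonasagga
Rule 2: /a/ after nasal /n/ → [ã]

[ekonãsagga]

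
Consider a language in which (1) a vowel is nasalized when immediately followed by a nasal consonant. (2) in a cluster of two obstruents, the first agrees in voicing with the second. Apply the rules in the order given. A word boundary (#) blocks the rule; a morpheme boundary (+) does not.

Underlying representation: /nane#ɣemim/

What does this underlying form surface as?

Rule 1: /a/ before nasal /n/ → [ã]
Rule 1: /e/ before nasal /m/ → [ẽ]
Rule 1: /i/ before nasal /m/ → [ĩ]
After rule 1: nãne#ɣẽmĩm
Rule 2: no segment meets the rule's conditions; no change.

[nãne#ɣẽmĩm]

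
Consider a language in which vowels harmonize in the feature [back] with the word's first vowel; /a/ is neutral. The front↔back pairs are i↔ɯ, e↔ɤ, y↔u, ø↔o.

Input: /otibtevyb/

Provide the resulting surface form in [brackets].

/i/ harmonizes with /o/ ([+back]) → [ɯ]
/e/ harmonizes with /o/ ([+back]) → [ɤ]
/y/ harmonizes with /o/ ([+back]) → [u]

[otɯbtɤvub]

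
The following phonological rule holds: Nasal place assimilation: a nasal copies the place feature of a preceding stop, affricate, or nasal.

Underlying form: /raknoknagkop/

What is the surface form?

[rakŋokŋagkop]

/n/ after /k/ (velar) → [ŋ]
/n/ after /k/ (velar) → [ŋ]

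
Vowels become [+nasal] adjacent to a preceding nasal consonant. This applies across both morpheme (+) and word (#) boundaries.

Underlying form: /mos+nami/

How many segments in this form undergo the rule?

/o/ after nasal /m/ → [õ]
/a/ after nasal /n/ → [ã]
/i/ after nasal /m/ → [ĩ]
3 segments change.

3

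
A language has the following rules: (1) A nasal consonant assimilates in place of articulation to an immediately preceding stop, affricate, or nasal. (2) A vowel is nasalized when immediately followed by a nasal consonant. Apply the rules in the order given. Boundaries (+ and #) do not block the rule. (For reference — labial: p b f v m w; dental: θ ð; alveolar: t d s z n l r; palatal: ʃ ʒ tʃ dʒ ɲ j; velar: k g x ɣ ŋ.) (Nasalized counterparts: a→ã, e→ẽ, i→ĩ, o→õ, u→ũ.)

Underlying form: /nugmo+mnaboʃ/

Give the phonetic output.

[nugŋõ+mmaboʃ]

Rule 1: /m/ after /g/ (velar) → [ŋ]
Rule 1: /n/ after /m/ (labial) → [m]
After rule 1: nugŋo+mmaboʃ
Rule 2: /o/ before nasal /m/ → [õ]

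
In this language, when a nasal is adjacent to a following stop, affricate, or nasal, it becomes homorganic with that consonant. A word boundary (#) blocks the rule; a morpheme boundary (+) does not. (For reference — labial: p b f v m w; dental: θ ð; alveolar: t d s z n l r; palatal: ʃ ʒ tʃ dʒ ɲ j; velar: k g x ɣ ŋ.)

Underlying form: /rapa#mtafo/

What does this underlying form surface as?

/m/ before /t/ (alveolar) → [n]

[rapa#ntafo]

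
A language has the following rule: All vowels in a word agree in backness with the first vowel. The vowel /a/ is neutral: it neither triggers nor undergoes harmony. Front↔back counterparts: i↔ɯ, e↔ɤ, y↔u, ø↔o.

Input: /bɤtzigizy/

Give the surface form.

[bɤtzɯgɯzu]

/i/ harmonizes with /ɤ/ ([+back]) → [ɯ]
/i/ harmonizes with /ɤ/ ([+back]) → [ɯ]
/y/ harmonizes with /ɤ/ ([+back]) → [u]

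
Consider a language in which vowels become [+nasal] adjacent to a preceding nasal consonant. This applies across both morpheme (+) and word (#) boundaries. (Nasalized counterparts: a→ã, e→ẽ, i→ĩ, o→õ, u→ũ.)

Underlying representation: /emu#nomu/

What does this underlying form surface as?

/u/ after nasal /m/ → [ũ]
/o/ after nasal /n/ → [õ]
/u/ after nasal /m/ → [ũ]

[emũ#nõmũ]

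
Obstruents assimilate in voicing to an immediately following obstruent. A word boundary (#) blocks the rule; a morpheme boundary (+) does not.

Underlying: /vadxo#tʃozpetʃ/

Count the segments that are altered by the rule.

/d/ before /x/ (voiceless) → [t]
/z/ before /p/ (voiceless) → [s]
2 segments change.

2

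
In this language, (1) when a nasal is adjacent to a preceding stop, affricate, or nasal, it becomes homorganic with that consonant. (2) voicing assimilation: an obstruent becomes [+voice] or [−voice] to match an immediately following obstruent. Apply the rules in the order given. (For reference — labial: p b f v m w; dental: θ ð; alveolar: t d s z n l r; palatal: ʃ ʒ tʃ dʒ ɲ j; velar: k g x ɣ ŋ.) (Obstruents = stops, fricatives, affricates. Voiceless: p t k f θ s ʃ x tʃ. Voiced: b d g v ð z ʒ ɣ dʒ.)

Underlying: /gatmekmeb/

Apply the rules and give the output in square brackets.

[gatnekŋeb]

Rule 1: /m/ after /t/ (alveolar) → [n]
Rule 1: /m/ after /k/ (velar) → [ŋ]
After rule 1: gatnekŋeb
Rule 2: no segment meets the rule's conditions; no change.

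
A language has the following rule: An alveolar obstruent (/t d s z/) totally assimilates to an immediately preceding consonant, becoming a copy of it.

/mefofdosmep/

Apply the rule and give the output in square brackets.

/d/ after /f/ → [f] (total assimilation)

[mefoffosmep]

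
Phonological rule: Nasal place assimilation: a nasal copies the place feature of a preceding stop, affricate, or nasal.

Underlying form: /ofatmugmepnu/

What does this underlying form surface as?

/m/ after /t/ (alveolar) → [n]
/m/ after /g/ (velar) → [ŋ]
/n/ after /p/ (labial) → [m]

[ofatnugŋepmu]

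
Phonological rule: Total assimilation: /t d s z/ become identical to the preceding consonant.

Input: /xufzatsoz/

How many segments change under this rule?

/z/ after /f/ → [f] (total assimilation)
/s/ after /t/ → [t] (total assimilation)
2 segments change.

2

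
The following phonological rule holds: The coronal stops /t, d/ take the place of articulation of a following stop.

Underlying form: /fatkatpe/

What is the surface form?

/t/ before /k/ (velar) → [k]
/t/ before /p/ (labial) → [p]

[fakkappe]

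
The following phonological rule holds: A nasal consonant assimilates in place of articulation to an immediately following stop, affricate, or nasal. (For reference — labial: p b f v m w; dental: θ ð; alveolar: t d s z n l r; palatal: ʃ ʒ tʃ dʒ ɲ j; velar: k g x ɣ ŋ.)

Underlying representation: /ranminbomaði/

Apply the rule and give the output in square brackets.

[rammimbomaði]

/n/ before /m/ (labial) → [m]
/n/ before /b/ (labial) → [m]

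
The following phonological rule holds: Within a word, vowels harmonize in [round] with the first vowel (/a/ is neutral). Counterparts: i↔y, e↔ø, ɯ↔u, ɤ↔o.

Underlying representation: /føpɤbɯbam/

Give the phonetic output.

[føpobubam]

/ɤ/ harmonizes with /ø/ ([+round]) → [o]
/ɯ/ harmonizes with /ø/ ([+round]) → [u]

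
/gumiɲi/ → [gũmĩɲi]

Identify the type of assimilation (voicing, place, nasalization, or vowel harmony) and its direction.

nasalization, regressive

/u/→[ũ] /i/→[ĩ].
Each target copies a feature from the following segment, so the direction is regressive.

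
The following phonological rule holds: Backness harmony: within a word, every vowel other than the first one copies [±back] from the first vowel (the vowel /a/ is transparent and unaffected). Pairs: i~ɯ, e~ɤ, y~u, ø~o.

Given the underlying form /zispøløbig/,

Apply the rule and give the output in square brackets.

no segment meets the rule's conditions; no change.

[zispøløbig]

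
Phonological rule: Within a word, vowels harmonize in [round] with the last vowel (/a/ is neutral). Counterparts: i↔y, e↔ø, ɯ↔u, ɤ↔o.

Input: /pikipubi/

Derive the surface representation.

/u/ harmonizes with /i/ ([-round]) → [ɯ]

[pikipɯbi]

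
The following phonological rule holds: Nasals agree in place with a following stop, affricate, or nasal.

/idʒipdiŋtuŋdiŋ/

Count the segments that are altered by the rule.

/ŋ/ before /t/ (alveolar) → [n]
/ŋ/ before /d/ (alveolar) → [n]
2 segments change.

2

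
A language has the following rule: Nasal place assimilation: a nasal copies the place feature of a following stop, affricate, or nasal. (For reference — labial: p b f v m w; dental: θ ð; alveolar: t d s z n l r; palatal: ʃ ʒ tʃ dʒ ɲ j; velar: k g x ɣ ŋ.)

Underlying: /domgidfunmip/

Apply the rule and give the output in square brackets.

[doŋgidfummip]

/m/ before /g/ (velar) → [ŋ]
/n/ before /m/ (labial) → [m]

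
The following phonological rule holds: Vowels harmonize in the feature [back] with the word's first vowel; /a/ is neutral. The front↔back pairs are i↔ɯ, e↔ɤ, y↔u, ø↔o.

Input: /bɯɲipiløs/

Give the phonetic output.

/i/ harmonizes with /ɯ/ ([+back]) → [ɯ]
/i/ harmonizes with /ɯ/ ([+back]) → [ɯ]
/ø/ harmonizes with /ɯ/ ([+back]) → [o]

[bɯɲɯpɯlos]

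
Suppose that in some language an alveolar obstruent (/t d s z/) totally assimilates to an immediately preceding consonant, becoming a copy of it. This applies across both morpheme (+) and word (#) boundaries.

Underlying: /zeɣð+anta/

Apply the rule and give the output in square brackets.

[zeɣð+anna]

/t/ after /n/ → [n] (total assimilation)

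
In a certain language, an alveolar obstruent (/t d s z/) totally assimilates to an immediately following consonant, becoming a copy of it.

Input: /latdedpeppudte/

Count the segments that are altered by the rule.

/t/ before /d/ → [d] (total assimilation)
/d/ before /p/ → [p] (total assimilation)
/d/ before /t/ → [t] (total assimilation)
3 segments change.

3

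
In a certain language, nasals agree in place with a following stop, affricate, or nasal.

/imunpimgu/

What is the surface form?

/n/ before /p/ (labial) → [m]
/m/ before /g/ (velar) → [ŋ]

[imumpiŋgu]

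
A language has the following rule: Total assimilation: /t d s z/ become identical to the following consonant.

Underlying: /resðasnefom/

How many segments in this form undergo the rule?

/s/ before /ð/ → [ð] (total assimilation)
/s/ before /n/ → [n] (total assimilation)
2 segments change.

2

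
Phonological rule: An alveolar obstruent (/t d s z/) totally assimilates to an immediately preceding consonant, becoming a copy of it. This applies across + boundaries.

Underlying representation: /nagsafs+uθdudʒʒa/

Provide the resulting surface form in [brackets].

/s/ after /g/ → [g] (total assimilation)
/s/ after /f/ → [f] (total assimilation)
/d/ after /θ/ → [θ] (total assimilation)

[naggaff+uθθudʒʒa]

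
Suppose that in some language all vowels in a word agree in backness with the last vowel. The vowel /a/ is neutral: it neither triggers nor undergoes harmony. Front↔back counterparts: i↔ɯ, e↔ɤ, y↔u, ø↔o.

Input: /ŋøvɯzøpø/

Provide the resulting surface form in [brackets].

/ɯ/ harmonizes with /ø/ ([-back]) → [i]

[ŋøvizøpø]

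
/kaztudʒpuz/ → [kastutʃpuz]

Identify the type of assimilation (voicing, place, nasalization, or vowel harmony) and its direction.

voicing assimilation, regressive

/z/→[s] /dʒ/→[tʃ].
Each target copies a feature from the following segment, so the direction is regressive.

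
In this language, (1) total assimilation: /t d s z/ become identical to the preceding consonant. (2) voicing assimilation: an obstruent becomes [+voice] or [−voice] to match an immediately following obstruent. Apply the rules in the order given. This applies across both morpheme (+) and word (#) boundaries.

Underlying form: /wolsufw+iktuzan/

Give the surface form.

Rule 1: /s/ after /l/ → [l] (total assimilation)
Rule 1: /t/ after /k/ → [k] (total assimilation)
After rule 1: wollufw+ikkuzan
Rule 2: no segment meets the rule's conditions; no change.

[wollufw+ikkuzan]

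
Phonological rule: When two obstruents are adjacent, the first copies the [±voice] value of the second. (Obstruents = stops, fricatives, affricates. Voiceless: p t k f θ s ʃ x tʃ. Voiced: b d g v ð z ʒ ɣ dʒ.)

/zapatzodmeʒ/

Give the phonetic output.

/t/ before /z/ (voiced) → [d]

[zapadzodmeʒ]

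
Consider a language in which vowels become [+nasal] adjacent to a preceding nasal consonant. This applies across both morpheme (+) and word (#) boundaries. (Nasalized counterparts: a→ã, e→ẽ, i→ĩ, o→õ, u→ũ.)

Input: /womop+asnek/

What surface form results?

[womõp+asnẽk]

/o/ after nasal /m/ → [õ]
/e/ after nasal /n/ → [ẽ]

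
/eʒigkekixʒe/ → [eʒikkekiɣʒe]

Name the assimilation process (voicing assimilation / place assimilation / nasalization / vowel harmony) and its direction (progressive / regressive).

/g/→[k] /x/→[ɣ].
Each target copies a feature from the following segment, so the direction is regressive.

voicing assimilation, regressive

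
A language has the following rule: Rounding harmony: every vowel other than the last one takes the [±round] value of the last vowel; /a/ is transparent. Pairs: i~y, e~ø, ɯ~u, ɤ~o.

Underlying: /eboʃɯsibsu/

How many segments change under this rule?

3

/e/ harmonizes with /u/ ([+round]) → [ø]
/ɯ/ harmonizes with /u/ ([+round]) → [u]
/i/ harmonizes with /u/ ([+round]) → [y]
3 segments change.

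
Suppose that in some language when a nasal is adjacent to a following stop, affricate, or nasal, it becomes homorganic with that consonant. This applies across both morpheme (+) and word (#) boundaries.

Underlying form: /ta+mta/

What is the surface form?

/m/ before /t/ (alveolar) → [n]

[ta+nta]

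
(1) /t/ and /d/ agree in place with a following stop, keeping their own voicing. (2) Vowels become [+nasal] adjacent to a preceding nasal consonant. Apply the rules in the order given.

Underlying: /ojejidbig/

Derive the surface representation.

[ojejibbig]

Rule 1: /d/ before /b/ (labial) → [b]
After rule 1: ojejibbig
Rule 2: no segment meets the rule's conditions; no change.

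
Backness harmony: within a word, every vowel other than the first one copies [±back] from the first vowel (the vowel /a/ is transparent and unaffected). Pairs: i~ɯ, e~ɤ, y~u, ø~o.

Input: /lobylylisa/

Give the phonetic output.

/y/ harmonizes with /o/ ([+back]) → [u]
/y/ harmonizes with /o/ ([+back]) → [u]
/i/ harmonizes with /o/ ([+back]) → [ɯ]

[lobululɯsa]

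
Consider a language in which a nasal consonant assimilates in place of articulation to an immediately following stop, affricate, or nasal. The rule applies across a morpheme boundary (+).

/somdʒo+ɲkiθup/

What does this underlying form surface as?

/m/ before /dʒ/ (palatal) → [ɲ]
/ɲ/ before /k/ (velar) → [ŋ]

[soɲdʒo+ŋkiθup]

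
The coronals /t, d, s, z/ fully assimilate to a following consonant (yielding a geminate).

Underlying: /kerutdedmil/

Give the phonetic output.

/t/ before /d/ → [d] (total assimilation)
/d/ before /m/ → [m] (total assimilation)

[keruddemmil]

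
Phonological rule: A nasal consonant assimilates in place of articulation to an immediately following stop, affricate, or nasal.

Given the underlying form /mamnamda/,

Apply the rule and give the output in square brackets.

[mannanda]

/m/ before /n/ (alveolar) → [n]
/m/ before /d/ (alveolar) → [n]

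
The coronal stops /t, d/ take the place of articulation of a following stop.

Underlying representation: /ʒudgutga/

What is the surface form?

[ʒuggukga]

/d/ before /g/ (velar) → [g]
/t/ before /g/ (velar) → [k]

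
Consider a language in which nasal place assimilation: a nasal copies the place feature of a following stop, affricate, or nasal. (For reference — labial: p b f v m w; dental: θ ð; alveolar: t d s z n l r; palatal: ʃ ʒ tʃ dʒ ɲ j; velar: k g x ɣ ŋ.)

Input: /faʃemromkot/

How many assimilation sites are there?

/m/ before /k/ (velar) → [ŋ]
1 segment changes.

1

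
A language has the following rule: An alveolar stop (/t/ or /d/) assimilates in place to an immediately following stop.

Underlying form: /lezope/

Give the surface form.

no segment meets the rule's conditions; no change.

[lezope]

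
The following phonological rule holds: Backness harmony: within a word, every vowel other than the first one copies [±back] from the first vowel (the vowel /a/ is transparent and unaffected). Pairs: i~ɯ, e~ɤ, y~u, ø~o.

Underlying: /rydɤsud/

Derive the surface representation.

/ɤ/ harmonizes with /y/ ([-back]) → [e]
/u/ harmonizes with /y/ ([-back]) → [y]

[rydesyd]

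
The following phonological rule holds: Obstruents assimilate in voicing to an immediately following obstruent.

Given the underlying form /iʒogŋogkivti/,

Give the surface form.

[iʒogŋokkifti]

/g/ before /k/ (voiceless) → [k]
/v/ before /t/ (voiceless) → [f]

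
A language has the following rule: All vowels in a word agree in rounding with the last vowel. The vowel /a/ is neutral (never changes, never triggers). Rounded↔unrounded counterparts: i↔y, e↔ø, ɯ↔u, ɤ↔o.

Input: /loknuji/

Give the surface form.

[lɤknɯji]

/o/ harmonizes with /i/ ([-round]) → [ɤ]
/u/ harmonizes with /i/ ([-round]) → [ɯ]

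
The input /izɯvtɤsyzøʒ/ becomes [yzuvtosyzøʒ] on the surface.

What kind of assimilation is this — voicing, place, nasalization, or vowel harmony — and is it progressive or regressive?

vowel harmony, regressive

/i/→[y] /ɯ/→[u] /ɤ/→[o].
Vowels agree with the last vowel, so the harmony is regressive.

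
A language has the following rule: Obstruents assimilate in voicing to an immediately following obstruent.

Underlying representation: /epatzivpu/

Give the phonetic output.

[epadzifpu]

/t/ before /z/ (voiced) → [d]
/v/ before /p/ (voiceless) → [f]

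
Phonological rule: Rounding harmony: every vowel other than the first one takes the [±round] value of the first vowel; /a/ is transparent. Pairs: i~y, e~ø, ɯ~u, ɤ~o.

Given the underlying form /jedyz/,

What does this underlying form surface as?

[jediz]

/y/ harmonizes with /e/ ([-round]) → [i]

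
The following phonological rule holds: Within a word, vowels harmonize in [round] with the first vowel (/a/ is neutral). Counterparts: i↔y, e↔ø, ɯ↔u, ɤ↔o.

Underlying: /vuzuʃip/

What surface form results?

/i/ harmonizes with /u/ ([+round]) → [y]

[vuzuʃyp]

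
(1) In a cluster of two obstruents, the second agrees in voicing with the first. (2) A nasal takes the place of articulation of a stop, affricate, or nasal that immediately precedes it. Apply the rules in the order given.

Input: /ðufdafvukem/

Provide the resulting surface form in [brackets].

Rule 1: /d/ after /f/ (voiceless) → [t]
Rule 1: /v/ after /f/ (voiceless) → [f]
After rule 1: ðuftaffukem
Rule 2: no segment meets the rule's conditions; no change.

[ðuftaffukem]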